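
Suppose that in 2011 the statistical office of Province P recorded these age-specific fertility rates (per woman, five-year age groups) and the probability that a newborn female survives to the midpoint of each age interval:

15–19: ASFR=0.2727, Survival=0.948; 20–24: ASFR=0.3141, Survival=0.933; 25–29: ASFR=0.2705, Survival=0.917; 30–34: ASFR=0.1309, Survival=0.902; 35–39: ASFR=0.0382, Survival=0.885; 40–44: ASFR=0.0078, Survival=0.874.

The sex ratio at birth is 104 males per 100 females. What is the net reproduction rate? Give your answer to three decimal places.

2.349

Proportion female at birth = 100 / (100 + 104) = 0.49020.
Per-age-group product (5 × ASFR × survival probability):
  15–19: 5 × 0.2727 × 0.948 = 1.29260
  20–24: 5 × 0.3141 × 0.933 = 1.46528
  25–29: 5 × 0.2705 × 0.917 = 1.24024
  30–34: 5 × 0.1309 × 0.902 = 0.59036
  35–39: 5 × 0.0382 × 0.885 = 0.16904
  40–44: 5 × 0.0078 × 0.874 = 0.03409
Sum = 4.79161
NRR = 0.49020 × 4.79161 = 2.34885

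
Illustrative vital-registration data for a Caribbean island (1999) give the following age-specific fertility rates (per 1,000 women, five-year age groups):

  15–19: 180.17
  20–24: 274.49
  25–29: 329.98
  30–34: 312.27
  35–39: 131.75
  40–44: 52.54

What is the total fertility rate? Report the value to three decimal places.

6.406

Sum of ASFRs = 180.17 + 274.49 + 329.98 + 312.27 + 131.75 + 52.54 = 1281.20
TFR = 5 × 1281.20 / 1000 = 6.406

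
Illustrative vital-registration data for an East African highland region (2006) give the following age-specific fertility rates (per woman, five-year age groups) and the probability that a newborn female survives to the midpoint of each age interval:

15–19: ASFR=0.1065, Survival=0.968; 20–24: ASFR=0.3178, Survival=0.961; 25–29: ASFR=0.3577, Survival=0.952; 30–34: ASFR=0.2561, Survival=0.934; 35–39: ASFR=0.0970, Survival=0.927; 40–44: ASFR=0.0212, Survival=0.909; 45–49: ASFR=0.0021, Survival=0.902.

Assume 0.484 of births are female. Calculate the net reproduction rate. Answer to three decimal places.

2.660

Proportion female at birth = 0.484.
Survival-weighted fertility by age (5·fₓ·Sₓ):
  15–19: 5 × 0.1065 × 0.968 = 0.51546
  20–24: 5 × 0.3178 × 0.961 = 1.52703
  25–29: 5 × 0.3577 × 0.952 = 1.70265
  30–34: 5 × 0.2561 × 0.934 = 1.19599
  35–39: 5 × 0.0970 × 0.927 = 0.44960
  40–44: 5 × 0.0212 × 0.909 = 0.09635
  45–49: 5 × 0.0021 × 0.902 = 0.00947
Sum = 5.49655
NRR = 0.484 × 5.49655 = 2.66033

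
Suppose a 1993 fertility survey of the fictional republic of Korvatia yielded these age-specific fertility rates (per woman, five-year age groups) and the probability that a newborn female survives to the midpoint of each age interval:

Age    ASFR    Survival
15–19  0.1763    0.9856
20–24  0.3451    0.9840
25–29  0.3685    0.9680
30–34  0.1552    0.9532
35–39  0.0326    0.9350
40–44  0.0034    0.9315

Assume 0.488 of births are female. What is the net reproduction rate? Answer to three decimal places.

Proportion female at birth = 0.488.
Survival-weighted fertility by age (5·fₓ·Sₓ):
  15–19: 5 × 0.1763 × 0.9856 = 0.86881
  20–24: 5 × 0.3451 × 0.9840 = 1.69789
  25–29: 5 × 0.3685 × 0.9680 = 1.78354
  30–34: 5 × 0.1552 × 0.9532 = 0.73968
  35–39: 5 × 0.0326 × 0.9350 = 0.15241
  40–44: 5 × 0.0034 × 0.9315 = 0.01584
Sum = 5.25817
NRR = 0.488 × 5.25817 = 2.56599
With NRR above 1 the population is above replacement fertility.

2.566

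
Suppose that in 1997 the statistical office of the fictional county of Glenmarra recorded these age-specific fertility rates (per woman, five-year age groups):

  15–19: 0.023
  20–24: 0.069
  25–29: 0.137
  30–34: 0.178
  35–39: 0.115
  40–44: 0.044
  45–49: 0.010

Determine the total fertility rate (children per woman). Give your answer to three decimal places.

Sum of ASFRs = 0.023 + 0.069 + 0.137 + 0.178 + 0.115 + 0.044 + 0.010 = 0.576
TFR = 5 × 0.576 = 2.88

2.880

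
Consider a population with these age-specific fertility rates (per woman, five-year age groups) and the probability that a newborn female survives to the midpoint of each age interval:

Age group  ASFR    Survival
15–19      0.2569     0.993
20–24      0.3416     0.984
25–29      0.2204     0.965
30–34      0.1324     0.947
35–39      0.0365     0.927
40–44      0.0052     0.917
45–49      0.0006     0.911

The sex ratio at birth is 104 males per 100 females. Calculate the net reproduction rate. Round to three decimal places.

2.374

Proportion female at birth = 100 / (100 + 104) = 0.49020.
Survival-weighted fertility by age (5·fₓ·Sₓ):
  15–19: 5 × 0.2569 × 0.993 = 1.27551
  20–24: 5 × 0.3416 × 0.984 = 1.68067
  25–29: 5 × 0.2204 × 0.965 = 1.06343
  30–34: 5 × 0.1324 × 0.947 = 0.62691
  35–39: 5 × 0.0365 × 0.927 = 0.16918
  40–44: 5 × 0.0052 × 0.917 = 0.02384
  45–49: 5 × 0.0006 × 0.911 = 0.00273
Sum = 4.84227
NRR = 0.49020 × 4.84227 = 2.37368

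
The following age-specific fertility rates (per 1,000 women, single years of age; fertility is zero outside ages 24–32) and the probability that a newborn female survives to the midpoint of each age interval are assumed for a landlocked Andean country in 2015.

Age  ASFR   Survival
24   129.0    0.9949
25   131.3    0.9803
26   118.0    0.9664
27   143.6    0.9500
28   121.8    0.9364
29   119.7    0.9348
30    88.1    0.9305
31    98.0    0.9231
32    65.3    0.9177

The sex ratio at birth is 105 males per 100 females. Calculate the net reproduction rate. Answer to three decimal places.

Proportion female at birth = 100 / (100 + 105) = 0.48780.
Weighting each age-specific rate by interval width and survival:
  24: 1 × 129.0/1000 × 0.9949 = 0.12834
  25: 1 × 131.3/1000 × 0.9803 = 0.12871
  26: 1 × 118.0/1000 × 0.9664 = 0.11404
  27: 1 × 143.6/1000 × 0.9500 = 0.13642
  28: 1 × 121.8/1000 × 0.9364 = 0.11405
  29: 1 × 119.7/1000 × 0.9348 = 0.11190
  30: 1 × 88.1/1000 × 0.9305 = 0.08198
  31: 1 × 98.0/1000 × 0.9231 = 0.09046
  32: 1 × 65.3/1000 × 0.9177 = 0.05993
Sum = 0.96583
NRR = 0.48780 × 0.96583 = 0.47113
An NRR under 1 implies long-run decline under these rates.

0.471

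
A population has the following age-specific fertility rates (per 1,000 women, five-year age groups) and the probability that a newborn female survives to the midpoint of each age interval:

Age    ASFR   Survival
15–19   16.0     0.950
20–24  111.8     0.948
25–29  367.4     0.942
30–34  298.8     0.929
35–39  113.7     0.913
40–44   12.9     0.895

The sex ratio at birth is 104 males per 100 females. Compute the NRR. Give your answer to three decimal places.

2.108

Proportion female at birth = 100 / (100 + 104) = 0.49020.
Per-age-group product (5 × ASFR × survival probability):
  15–19: 5 × 16.0/1000 × 0.950 = 0.07600
  20–24: 5 × 111.8/1000 × 0.948 = 0.52993
  25–29: 5 × 367.4/1000 × 0.942 = 1.73045
  30–34: 5 × 298.8/1000 × 0.929 = 1.38793
  35–39: 5 × 113.7/1000 × 0.913 = 0.51904
  40–44: 5 × 12.9/1000 × 0.895 = 0.05773
Sum = 4.30108
NRR = 0.49020 × 4.30108 = 2.10839
An NRR exceeding 1 indicates intrinsic growth under these rates.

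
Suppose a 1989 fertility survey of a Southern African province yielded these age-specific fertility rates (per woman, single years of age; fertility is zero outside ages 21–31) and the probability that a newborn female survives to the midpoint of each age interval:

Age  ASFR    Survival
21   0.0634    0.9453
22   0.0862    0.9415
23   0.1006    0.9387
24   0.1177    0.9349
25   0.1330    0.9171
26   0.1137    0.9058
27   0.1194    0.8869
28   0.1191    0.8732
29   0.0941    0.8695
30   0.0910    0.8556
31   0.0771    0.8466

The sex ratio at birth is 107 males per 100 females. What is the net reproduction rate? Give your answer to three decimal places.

0.486

Proportion female at birth = 100 / (100 + 107) = 0.48309.
Each age group contributes 1 × ASFR × survival:
  21: 1 × 0.0634 × 0.9453 = 0.05993
  22: 1 × 0.0862 × 0.9415 = 0.08116
  23: 1 × 0.1006 × 0.9387 = 0.09443
  24: 1 × 0.1177 × 0.9349 = 0.11004
  25: 1 × 0.1330 × 0.9171 = 0.12197
  26: 1 × 0.1137 × 0.9058 = 0.10299
  27: 1 × 0.1194 × 0.8869 = 0.10590
  28: 1 × 0.1191 × 0.8732 = 0.10400
  29: 1 × 0.0941 × 0.8695 = 0.08182
  30: 1 × 0.0910 × 0.8556 = 0.07786
  31: 1 × 0.0771 × 0.8466 = 0.06527
Sum = 1.00537
NRR = 0.48309 × 1.00537 = 0.48568
With NRR below 1 the population is below replacement fertility.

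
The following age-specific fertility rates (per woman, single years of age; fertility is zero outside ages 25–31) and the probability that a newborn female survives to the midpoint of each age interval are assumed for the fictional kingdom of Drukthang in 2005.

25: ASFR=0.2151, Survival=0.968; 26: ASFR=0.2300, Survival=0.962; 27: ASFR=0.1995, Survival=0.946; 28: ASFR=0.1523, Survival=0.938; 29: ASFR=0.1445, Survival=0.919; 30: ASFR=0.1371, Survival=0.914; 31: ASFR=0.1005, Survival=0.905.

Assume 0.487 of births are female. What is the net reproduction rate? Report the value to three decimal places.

0.541

Proportion female at birth = 0.487.
Weighting each age-specific rate by interval width and survival:
  25: 1 × 0.2151 × 0.968 = 0.20822
  26: 1 × 0.2300 × 0.962 = 0.22126
  27: 1 × 0.1995 × 0.946 = 0.18873
  28: 1 × 0.1523 × 0.938 = 0.14286
  29: 1 × 0.1445 × 0.919 = 0.13280
  30: 1 × 0.1371 × 0.914 = 0.12531
  31: 1 × 0.1005 × 0.905 = 0.09095
Sum = 1.11013
NRR = 0.487 × 1.11013 = 0.54063
With NRR below 1 the population is below replacement fertility.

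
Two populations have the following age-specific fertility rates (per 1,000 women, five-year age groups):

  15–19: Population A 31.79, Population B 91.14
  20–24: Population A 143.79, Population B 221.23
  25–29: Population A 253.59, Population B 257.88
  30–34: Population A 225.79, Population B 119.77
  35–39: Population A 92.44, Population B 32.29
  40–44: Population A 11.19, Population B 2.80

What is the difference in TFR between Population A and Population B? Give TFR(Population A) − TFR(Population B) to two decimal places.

Population A:
  Sum of ASFRs = 31.79 + 143.79 + 253.59 + 225.79 + 92.44 + 11.19 = 758.59
  TFR = 5 × 758.59 / 1000 = 3.79295
Population B:
  Sum of ASFRs = 91.14 + 221.23 + 257.88 + 119.77 + 32.29 + 2.80 = 725.11
  TFR = 5 × 725.11 / 1000 = 3.62555
Difference = 3.79295 − 3.62555 = 0.1674

0.17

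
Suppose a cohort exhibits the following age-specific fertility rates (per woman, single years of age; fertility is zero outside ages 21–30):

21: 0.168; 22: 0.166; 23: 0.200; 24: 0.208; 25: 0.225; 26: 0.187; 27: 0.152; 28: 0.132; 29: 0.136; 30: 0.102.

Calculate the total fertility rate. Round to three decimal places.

1.676

Sum of ASFRs = 0.168 + 0.166 + 0.200 + 0.208 + 0.225 + 0.187 + 0.152 + 0.132 + 0.136 + 0.102 = 1.676
TFR = 1.676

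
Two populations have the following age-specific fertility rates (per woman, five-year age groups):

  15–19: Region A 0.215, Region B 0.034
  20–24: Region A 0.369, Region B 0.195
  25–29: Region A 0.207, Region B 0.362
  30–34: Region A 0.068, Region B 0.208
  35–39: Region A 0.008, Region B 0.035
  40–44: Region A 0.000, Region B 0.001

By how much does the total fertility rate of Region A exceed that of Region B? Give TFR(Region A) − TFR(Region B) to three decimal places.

0.160

Region A:
  Sum of ASFRs = 0.215 + 0.369 + 0.207 + 0.068 + 0.008 + 0.000 = 0.867
  TFR = 5 × 0.867 = 4.335
Region B:
  Sum of ASFRs = 0.034 + 0.195 + 0.362 + 0.208 + 0.035 + 0.001 = 0.835
  TFR = 5 × 0.835 = 4.175
Difference = 4.335 − 4.175 = 0.16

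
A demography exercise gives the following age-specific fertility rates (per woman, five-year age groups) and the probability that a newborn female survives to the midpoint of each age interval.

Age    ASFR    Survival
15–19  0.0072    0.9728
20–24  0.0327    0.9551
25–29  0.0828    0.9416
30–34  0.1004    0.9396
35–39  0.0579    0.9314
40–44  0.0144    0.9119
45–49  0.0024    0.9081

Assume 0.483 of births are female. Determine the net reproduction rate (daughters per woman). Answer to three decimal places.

0.676

Proportion female at birth = 0.483.
Weighting each age-specific rate by interval width and survival:
  15–19: 5 × 0.0072 × 0.9728 = 0.03502
  20–24: 5 × 0.0327 × 0.9551 = 0.15616
  25–29: 5 × 0.0828 × 0.9416 = 0.38982
  30–34: 5 × 0.1004 × 0.9396 = 0.47168
  35–39: 5 × 0.0579 × 0.9314 = 0.26964
  40–44: 5 × 0.0144 × 0.9119 = 0.06566
  45–49: 5 × 0.0024 × 0.9081 = 0.01090
Sum = 1.39888
NRR = 0.483 × 1.39888 = 0.67566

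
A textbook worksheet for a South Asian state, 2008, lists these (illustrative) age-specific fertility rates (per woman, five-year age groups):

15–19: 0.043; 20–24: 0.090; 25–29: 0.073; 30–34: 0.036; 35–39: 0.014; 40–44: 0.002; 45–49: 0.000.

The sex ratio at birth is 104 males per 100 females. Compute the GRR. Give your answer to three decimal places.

Proportion female at birth = 100 / (100 + 104) = 0.49020.
Sum of ASFRs = 0.043 + 0.090 + 0.073 + 0.036 + 0.014 + 0.002 + 0.000 = 0.258
TFR = 5 × 0.258 = 1.29
GRR = 0.49020 × 1.29 = 0.63236

0.632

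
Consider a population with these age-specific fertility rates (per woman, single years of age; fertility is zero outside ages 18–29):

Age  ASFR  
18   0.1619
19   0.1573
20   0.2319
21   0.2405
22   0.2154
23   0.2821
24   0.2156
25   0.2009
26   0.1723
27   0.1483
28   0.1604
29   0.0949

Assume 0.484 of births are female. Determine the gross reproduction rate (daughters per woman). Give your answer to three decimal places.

Proportion female at birth = 0.484.
Sum of ASFRs = 0.1619 + 0.1573 + 0.2319 + 0.2405 + 0.2154 + 0.2821 + 0.2156 + 0.2009 + 0.1723 + 0.1483 + 0.1604 + 0.0949 = 2.2815
TFR = 2.2815
GRR = 0.484 × 2.2815 = 1.10425

1.104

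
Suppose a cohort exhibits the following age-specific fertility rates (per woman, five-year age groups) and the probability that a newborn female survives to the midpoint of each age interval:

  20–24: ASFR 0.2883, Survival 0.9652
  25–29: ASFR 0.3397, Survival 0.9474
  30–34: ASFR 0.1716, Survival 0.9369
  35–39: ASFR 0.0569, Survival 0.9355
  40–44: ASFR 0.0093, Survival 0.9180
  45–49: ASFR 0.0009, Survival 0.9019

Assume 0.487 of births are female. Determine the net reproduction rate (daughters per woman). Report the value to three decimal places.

Proportion female at birth = 0.487.
Weighting each age-specific rate by interval width and survival:
  20–24: 5 × 0.2883 × 0.9652 = 1.39134
  25–29: 5 × 0.3397 × 0.9474 = 1.60916
  30–34: 5 × 0.1716 × 0.9369 = 0.80386
  35–39: 5 × 0.0569 × 0.9355 = 0.26615
  40–44: 5 × 0.0093 × 0.9180 = 0.04269
  45–49: 5 × 0.0009 × 0.9019 = 0.00406
Sum = 4.11726
NRR = 0.487 × 4.11726 = 2.00511

2.005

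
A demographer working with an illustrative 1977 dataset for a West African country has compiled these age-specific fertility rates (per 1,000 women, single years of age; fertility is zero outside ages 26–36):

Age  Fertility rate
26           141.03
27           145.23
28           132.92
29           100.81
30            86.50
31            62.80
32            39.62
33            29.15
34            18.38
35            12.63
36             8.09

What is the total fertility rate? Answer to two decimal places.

0.78

Sum of ASFRs = 141.03 + 145.23 + 132.92 + 100.81 + 86.50 + 62.80 + 39.62 + 29.15 + 18.38 + 12.63 + 8.09 = 777.16
TFR = 777.16 / 1000 = 0.77716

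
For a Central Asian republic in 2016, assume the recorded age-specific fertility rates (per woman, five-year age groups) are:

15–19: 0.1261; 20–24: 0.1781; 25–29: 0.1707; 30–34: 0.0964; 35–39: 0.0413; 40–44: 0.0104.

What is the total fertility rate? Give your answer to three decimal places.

Sum of ASFRs = 0.1261 + 0.1781 + 0.1707 + 0.0964 + 0.0413 + 0.0104 = 0.6230
TFR = 5 × 0.6230 = 3.115

3.115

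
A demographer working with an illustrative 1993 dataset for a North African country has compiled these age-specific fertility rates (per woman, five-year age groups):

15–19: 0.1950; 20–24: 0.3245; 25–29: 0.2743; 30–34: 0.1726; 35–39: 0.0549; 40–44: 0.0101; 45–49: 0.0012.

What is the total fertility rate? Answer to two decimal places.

5.16

Sum of ASFRs = 0.1950 + 0.3245 + 0.2743 + 0.1726 + 0.0549 + 0.0101 + 0.0012 = 1.0326
TFR = 5 × 1.0326 = 5.163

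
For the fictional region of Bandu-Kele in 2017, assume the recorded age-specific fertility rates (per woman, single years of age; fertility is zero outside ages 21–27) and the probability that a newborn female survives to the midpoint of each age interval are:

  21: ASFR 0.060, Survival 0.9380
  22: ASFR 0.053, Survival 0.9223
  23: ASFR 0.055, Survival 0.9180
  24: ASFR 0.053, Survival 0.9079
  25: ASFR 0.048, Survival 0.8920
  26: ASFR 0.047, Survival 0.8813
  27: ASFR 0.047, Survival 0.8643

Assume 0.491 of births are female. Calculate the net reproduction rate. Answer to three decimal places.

0.161

Proportion female at birth = 0.491.
Per-age-group product (1 × ASFR × survival probability):
  21: 1 × 0.060 × 0.9380 = 0.05628
  22: 1 × 0.053 × 0.9223 = 0.04888
  23: 1 × 0.055 × 0.9180 = 0.05049
  24: 1 × 0.053 × 0.9079 = 0.04812
  25: 1 × 0.048 × 0.8920 = 0.04282
  26: 1 × 0.047 × 0.8813 = 0.04142
  27: 1 × 0.047 × 0.8643 = 0.04062
Sum = 0.32863
NRR = 0.491 × 0.32863 = 0.16136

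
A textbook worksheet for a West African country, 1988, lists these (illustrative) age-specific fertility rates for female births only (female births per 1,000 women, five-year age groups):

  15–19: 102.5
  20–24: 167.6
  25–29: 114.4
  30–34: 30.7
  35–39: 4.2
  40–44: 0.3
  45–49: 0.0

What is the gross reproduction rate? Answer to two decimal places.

Sum of female ASFRs = 102.5 + 167.6 + 114.4 + 30.7 + 4.2 + 0.3 + 0.0 = 419.7
GRR = 5 × 419.7 / 1000 = 2.0985

2.10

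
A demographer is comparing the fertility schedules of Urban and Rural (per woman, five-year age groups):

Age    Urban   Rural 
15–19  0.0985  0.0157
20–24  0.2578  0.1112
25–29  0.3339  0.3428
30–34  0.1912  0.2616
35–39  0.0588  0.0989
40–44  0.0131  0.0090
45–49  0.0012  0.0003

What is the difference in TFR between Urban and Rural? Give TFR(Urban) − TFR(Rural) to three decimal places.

0.575

Urban:
  Sum of ASFRs = 0.0985 + 0.2578 + 0.3339 + 0.1912 + 0.0588 + 0.0131 + 0.0012 = 0.9545
  TFR = 5 × 0.9545 = 4.7725
Rural:
  Sum of ASFRs = 0.0157 + 0.1112 + 0.3428 + 0.2616 + 0.0989 + 0.0090 + 0.0003 = 0.8395
  TFR = 5 × 0.8395 = 4.1975
Difference = 4.7725 − 4.1975 = 0.575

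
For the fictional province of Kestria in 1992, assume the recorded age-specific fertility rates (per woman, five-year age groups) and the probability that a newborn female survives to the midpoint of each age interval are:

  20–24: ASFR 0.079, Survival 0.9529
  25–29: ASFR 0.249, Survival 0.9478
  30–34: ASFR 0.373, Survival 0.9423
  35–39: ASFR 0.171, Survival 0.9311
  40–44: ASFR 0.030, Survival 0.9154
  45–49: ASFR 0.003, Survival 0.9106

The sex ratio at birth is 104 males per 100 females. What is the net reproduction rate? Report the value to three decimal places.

Proportion female at birth = 100 / (100 + 104) = 0.49020.
Each age group contributes 5 × ASFR × survival:
  20–24: 5 × 0.079 × 0.9529 = 0.37640
  25–29: 5 × 0.249 × 0.9478 = 1.18001
  30–34: 5 × 0.373 × 0.9423 = 1.75739
  35–39: 5 × 0.171 × 0.9311 = 0.79609
  40–44: 5 × 0.030 × 0.9154 = 0.13731
  45–49: 5 × 0.003 × 0.9106 = 0.01366
Sum = 4.26086
NRR = 0.49020 × 4.26086 = 2.08867
An NRR exceeding 1 indicates intrinsic growth under these rates.

2.089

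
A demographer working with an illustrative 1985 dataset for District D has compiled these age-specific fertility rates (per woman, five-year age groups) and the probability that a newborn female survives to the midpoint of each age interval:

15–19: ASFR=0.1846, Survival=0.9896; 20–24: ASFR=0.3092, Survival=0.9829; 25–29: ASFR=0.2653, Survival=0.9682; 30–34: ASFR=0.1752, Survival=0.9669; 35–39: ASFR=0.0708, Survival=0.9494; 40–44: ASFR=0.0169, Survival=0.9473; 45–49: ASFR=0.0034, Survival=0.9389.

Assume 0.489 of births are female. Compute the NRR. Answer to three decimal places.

Proportion female at birth = 0.489.
Survival-weighted fertility by age (5·fₓ·Sₓ):
  15–19: 5 × 0.1846 × 0.9896 = 0.91340
  20–24: 5 × 0.3092 × 0.9829 = 1.51956
  25–29: 5 × 0.2653 × 0.9682 = 1.28432
  30–34: 5 × 0.1752 × 0.9669 = 0.84700
  35–39: 5 × 0.0708 × 0.9494 = 0.33609
  40–44: 5 × 0.0169 × 0.9473 = 0.08005
  45–49: 5 × 0.0034 × 0.9389 = 0.01596
Sum = 4.99638
NRR = 0.489 × 4.99638 = 2.44323
NRR > 1, so each generation more than replaces itself.

2.443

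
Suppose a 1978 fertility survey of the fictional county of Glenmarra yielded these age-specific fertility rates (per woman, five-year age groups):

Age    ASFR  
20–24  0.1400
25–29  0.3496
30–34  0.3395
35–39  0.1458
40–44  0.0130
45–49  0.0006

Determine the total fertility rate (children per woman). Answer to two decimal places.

4.94

Sum of ASFRs = 0.1400 + 0.3496 + 0.3395 + 0.1458 + 0.0130 + 0.0006 = 0.9885
TFR = 5 × 0.9885 = 4.9425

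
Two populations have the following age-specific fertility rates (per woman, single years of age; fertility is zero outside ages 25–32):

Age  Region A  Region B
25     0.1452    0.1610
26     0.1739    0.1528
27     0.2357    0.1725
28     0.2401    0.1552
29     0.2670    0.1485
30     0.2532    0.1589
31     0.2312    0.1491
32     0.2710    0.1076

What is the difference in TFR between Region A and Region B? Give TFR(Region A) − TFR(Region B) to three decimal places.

Region A:
  Sum of ASFRs = 0.1452 + 0.1739 + 0.2357 + 0.2401 + 0.2670 + 0.2532 + 0.2312 + 0.2710 = 1.8173
  TFR = 1.8173
Region B:
  Sum of ASFRs = 0.1610 + 0.1528 + 0.1725 + 0.1552 + 0.1485 + 0.1589 + 0.1491 + 0.1076 = 1.2056
  TFR = 1.2056
Difference = 1.8173 − 1.2056 = 0.6117

0.612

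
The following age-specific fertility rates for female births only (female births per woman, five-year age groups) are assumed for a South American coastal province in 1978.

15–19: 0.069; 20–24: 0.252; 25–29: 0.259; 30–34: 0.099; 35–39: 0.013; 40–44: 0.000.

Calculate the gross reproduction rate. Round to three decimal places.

3.460

Sum of female ASFRs = 0.069 + 0.252 + 0.259 + 0.099 + 0.013 + 0.000 = 0.692
GRR = 5 × 0.692 = 3.46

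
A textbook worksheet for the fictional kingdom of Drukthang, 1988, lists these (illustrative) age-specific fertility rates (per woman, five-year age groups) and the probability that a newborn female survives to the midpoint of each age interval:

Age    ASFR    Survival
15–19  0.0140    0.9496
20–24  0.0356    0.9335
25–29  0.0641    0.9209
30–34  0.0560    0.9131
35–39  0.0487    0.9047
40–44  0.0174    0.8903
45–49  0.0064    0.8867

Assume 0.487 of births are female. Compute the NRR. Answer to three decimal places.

Proportion female at birth = 0.487.
Weighting each age-specific rate by interval width and survival:
  15–19: 5 × 0.0140 × 0.9496 = 0.06647
  20–24: 5 × 0.0356 × 0.9335 = 0.16616
  25–29: 5 × 0.0641 × 0.9209 = 0.29515
  30–34: 5 × 0.0560 × 0.9131 = 0.25567
  35–39: 5 × 0.0487 × 0.9047 = 0.22029
  40–44: 5 × 0.0174 × 0.8903 = 0.07746
  45–49: 5 × 0.0064 × 0.8867 = 0.02837
Sum = 1.10957
NRR = 0.487 × 1.10957 = 0.54036

0.540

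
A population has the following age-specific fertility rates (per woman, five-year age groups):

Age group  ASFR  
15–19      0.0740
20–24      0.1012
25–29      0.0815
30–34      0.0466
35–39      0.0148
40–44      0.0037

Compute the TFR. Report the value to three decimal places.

Sum of ASFRs = 0.0740 + 0.1012 + 0.0815 + 0.0466 + 0.0148 + 0.0037 = 0.3218
TFR = 5 × 0.3218 = 1.609

1.609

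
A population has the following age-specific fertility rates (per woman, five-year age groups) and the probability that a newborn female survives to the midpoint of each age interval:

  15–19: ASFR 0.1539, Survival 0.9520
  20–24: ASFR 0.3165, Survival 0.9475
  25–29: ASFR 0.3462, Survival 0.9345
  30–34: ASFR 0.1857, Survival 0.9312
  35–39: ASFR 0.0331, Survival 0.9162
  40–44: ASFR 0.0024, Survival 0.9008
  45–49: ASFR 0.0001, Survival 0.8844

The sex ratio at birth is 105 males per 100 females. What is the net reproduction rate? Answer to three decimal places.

2.379

Proportion female at birth = 100 / (100 + 105) = 0.48780.
Survival-weighted fertility by age (5·fₓ·Sₓ):
  15–19: 5 × 0.1539 × 0.9520 = 0.73256
  20–24: 5 × 0.3165 × 0.9475 = 1.49942
  25–29: 5 × 0.3462 × 0.9345 = 1.61762
  30–34: 5 × 0.1857 × 0.9312 = 0.86462
  35–39: 5 × 0.0331 × 0.9162 = 0.15163
  40–44: 5 × 0.0024 × 0.9008 = 0.01081
  45–49: 5 × 0.0001 × 0.8844 = 0.00044
Sum = 4.87710
NRR = 0.48780 × 4.87710 = 2.37905
An NRR exceeding 1 indicates intrinsic growth under these rates.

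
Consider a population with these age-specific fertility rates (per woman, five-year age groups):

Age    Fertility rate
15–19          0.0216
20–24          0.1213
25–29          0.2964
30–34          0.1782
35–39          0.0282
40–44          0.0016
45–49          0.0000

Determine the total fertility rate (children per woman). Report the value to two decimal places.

Sum of ASFRs = 0.0216 + 0.1213 + 0.2964 + 0.1782 + 0.0282 + 0.0016 + 0.0000 = 0.6473
TFR = 5 × 0.6473 = 3.2365

3.24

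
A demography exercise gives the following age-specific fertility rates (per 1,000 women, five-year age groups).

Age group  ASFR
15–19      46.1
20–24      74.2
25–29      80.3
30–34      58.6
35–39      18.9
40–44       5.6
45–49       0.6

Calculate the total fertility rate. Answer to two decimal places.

1.42

Sum of ASFRs = 46.1 + 74.2 + 80.3 + 58.6 + 18.9 + 5.6 + 0.6 = 284.3
TFR = 5 × 284.3 / 1000 = 1.4215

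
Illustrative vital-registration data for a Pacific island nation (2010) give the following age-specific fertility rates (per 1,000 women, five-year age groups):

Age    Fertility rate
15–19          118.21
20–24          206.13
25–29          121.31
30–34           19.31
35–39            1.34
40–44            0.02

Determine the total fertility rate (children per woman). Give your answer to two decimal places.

2.33

Sum of ASFRs = 118.21 + 206.13 + 121.31 + 19.31 + 1.34 + 0.02 = 466.32
TFR = 5 × 466.32 / 1000 = 2.3316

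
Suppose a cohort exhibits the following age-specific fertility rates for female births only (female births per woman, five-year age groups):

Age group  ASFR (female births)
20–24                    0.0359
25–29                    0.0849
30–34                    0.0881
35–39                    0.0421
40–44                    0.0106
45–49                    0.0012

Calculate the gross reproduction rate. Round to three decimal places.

Sum of female ASFRs = 0.0359 + 0.0849 + 0.0881 + 0.0421 + 0.0106 + 0.0012 = 0.2628
GRR = 5 × 0.2628 = 1.314

1.314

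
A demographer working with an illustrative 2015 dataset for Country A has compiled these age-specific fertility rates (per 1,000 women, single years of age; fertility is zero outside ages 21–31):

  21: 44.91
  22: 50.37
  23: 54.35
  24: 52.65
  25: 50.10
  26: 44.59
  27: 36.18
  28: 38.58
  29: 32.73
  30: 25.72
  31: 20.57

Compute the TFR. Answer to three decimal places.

0.451

Sum of ASFRs = 44.91 + 50.37 + 54.35 + 52.65 + 50.10 + 44.59 + 36.18 + 38.58 + 32.73 + 25.72 + 20.57 = 450.75
TFR = 450.75 / 1000 = 0.45075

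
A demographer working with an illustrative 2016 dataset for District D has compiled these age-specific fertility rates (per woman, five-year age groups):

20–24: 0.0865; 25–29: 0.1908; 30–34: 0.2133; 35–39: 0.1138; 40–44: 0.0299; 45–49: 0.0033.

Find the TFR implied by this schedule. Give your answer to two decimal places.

3.19

Sum of ASFRs = 0.0865 + 0.1908 + 0.2133 + 0.1138 + 0.0299 + 0.0033 = 0.6376
TFR = 5 × 0.6376 = 3.188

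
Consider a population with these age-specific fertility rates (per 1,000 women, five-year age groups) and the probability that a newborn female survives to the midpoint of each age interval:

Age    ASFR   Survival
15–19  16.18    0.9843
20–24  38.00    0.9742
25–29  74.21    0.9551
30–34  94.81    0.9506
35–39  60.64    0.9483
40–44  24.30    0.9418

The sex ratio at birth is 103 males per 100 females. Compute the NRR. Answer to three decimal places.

0.725

Proportion female at birth = 100 / (100 + 103) = 0.49261.
Survival-weighted fertility by age (5·fₓ·Sₓ):
  15–19: 5 × 16.18/1000 × 0.9843 = 0.07963
  20–24: 5 × 38.00/1000 × 0.9742 = 0.18510
  25–29: 5 × 74.21/1000 × 0.9551 = 0.35439
  30–34: 5 × 94.81/1000 × 0.9506 = 0.45063
  35–39: 5 × 60.64/1000 × 0.9483 = 0.28752
  40–44: 5 × 24.30/1000 × 0.9418 = 0.11443
Sum = 1.47170
NRR = 0.49261 × 1.47170 = 0.72497
NRR < 1, so the cohort does not fully replace itself.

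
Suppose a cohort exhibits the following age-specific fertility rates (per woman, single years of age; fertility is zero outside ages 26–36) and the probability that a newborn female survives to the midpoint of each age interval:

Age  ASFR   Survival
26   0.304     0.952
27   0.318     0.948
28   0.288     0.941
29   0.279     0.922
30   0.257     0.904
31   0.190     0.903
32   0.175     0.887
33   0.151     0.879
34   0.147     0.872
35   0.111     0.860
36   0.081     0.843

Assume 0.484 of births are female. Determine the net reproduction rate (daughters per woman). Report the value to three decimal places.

Proportion female at birth = 0.484.
Per-age-group product (1 × ASFR × survival probability):
  26: 1 × 0.304 × 0.952 = 0.28941
  27: 1 × 0.318 × 0.948 = 0.30146
  28: 1 × 0.288 × 0.941 = 0.27101
  29: 1 × 0.279 × 0.922 = 0.25724
  30: 1 × 0.257 × 0.904 = 0.23233
  31: 1 × 0.190 × 0.903 = 0.17157
  32: 1 × 0.175 × 0.887 = 0.15523
  33: 1 × 0.151 × 0.879 = 0.13273
  34: 1 × 0.147 × 0.872 = 0.12818
  35: 1 × 0.111 × 0.860 = 0.09546
  36: 1 × 0.081 × 0.843 = 0.06828
Sum = 2.10290
NRR = 0.484 × 2.10290 = 1.01780

1.018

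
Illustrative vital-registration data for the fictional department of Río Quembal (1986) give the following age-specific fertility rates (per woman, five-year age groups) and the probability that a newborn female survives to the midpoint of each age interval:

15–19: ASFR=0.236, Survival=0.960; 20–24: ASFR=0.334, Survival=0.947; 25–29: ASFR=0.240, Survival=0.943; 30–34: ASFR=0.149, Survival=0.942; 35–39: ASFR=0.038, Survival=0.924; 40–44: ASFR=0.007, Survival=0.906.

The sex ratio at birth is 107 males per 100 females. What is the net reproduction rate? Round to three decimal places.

Proportion female at birth = 100 / (100 + 107) = 0.48309.
Survival-weighted fertility by age (5·fₓ·Sₓ):
  15–19: 5 × 0.236 × 0.960 = 1.13280
  20–24: 5 × 0.334 × 0.947 = 1.58149
  25–29: 5 × 0.240 × 0.943 = 1.13160
  30–34: 5 × 0.149 × 0.942 = 0.70179
  35–39: 5 × 0.038 × 0.924 = 0.17556
  40–44: 5 × 0.007 × 0.906 = 0.03171
Sum = 4.75495
NRR = 0.48309 × 4.75495 = 2.29707
An NRR exceeding 1 indicates intrinsic growth under these rates.

2.297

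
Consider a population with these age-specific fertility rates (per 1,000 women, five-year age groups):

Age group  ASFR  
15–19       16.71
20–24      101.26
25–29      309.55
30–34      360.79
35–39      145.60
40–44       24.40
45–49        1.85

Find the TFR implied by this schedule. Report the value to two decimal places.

Sum of ASFRs = 16.71 + 101.26 + 309.55 + 360.79 + 145.60 + 24.40 + 1.85 = 960.16
TFR = 5 × 960.16 / 1000 = 4.8008

4.80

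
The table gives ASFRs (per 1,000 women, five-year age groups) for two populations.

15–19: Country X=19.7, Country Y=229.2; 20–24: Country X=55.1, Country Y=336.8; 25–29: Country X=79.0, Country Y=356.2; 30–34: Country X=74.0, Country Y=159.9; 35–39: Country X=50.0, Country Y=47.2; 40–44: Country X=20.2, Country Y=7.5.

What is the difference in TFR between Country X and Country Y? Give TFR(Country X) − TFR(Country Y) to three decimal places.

Country X:
  Sum of ASFRs = 19.7 + 55.1 + 79.0 + 74.0 + 50.0 + 20.2 = 298.0
  TFR = 5 × 298.0 / 1000 = 1.49
Country Y:
  Sum of ASFRs = 229.2 + 336.8 + 356.2 + 159.9 + 47.2 + 7.5 = 1136.8
  TFR = 5 × 1136.8 / 1000 = 5.684
Difference = 1.49 − 5.684 = -4.194

-4.194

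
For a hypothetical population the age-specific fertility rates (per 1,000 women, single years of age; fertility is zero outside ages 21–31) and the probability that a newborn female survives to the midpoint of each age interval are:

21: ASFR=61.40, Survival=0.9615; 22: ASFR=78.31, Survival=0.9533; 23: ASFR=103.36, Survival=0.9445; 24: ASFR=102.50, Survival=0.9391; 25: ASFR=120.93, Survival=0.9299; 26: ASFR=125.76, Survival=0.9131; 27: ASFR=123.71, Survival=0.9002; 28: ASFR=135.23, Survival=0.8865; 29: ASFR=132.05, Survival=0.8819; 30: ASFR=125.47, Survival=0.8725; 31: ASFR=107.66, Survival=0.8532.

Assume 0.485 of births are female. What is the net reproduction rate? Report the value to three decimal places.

0.535

Proportion female at birth = 0.485.
Weighting each age-specific rate by interval width and survival:
  21: 1 × 61.40/1000 × 0.9615 = 0.05904
  22: 1 × 78.31/1000 × 0.9533 = 0.07465
  23: 1 × 103.36/1000 × 0.9445 = 0.09762
  24: 1 × 102.50/1000 × 0.9391 = 0.09626
  25: 1 × 120.93/1000 × 0.9299 = 0.11245
  26: 1 × 125.76/1000 × 0.9131 = 0.11483
  27: 1 × 123.71/1000 × 0.9002 = 0.11136
  28: 1 × 135.23/1000 × 0.8865 = 0.11988
  29: 1 × 132.05/1000 × 0.8819 = 0.11645
  30: 1 × 125.47/1000 × 0.8725 = 0.10947
  31: 1 × 107.66/1000 × 0.8532 = 0.09186
Sum = 1.10387
NRR = 0.485 × 1.10387 = 0.53538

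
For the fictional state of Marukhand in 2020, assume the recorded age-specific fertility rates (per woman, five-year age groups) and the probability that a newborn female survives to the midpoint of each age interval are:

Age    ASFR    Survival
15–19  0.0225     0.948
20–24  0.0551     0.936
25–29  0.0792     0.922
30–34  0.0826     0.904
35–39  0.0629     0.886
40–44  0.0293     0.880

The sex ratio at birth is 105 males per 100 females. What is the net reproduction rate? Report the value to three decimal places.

0.737

Proportion female at birth = 100 / (100 + 105) = 0.48780.
Per-age-group product (5 × ASFR × survival probability):
  15–19: 5 × 0.0225 × 0.948 = 0.10665
  20–24: 5 × 0.0551 × 0.936 = 0.25787
  25–29: 5 × 0.0792 × 0.922 = 0.36511
  30–34: 5 × 0.0826 × 0.904 = 0.37335
  35–39: 5 × 0.0629 × 0.886 = 0.27865
  40–44: 5 × 0.0293 × 0.880 = 0.12892
Sum = 1.51055
NRR = 0.48780 × 1.51055 = 0.73685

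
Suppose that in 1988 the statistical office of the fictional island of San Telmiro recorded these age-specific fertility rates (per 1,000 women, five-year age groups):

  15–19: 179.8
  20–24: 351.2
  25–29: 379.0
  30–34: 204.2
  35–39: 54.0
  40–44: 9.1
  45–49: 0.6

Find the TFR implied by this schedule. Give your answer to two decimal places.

Sum of ASFRs = 179.8 + 351.2 + 379.0 + 204.2 + 54.0 + 9.1 + 0.6 = 1177.9
TFR = 5 × 1177.9 / 1000 = 5.8895

5.89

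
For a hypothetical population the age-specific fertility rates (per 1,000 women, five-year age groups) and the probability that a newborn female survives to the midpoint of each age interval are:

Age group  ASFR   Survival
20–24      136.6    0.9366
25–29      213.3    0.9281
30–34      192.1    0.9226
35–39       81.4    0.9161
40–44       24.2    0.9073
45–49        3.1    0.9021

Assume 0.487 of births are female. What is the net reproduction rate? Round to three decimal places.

1.467

Proportion female at birth = 0.487.
Per-age-group product (5 × ASFR × survival probability):
  20–24: 5 × 136.6/1000 × 0.9366 = 0.63970
  25–29: 5 × 213.3/1000 × 0.9281 = 0.98982
  30–34: 5 × 192.1/1000 × 0.9226 = 0.88616
  35–39: 5 × 81.4/1000 × 0.9161 = 0.37285
  40–44: 5 × 24.2/1000 × 0.9073 = 0.10978
  45–49: 5 × 3.1/1000 × 0.9021 = 0.01398
Sum = 3.01229
NRR = 0.487 × 3.01229 = 1.46699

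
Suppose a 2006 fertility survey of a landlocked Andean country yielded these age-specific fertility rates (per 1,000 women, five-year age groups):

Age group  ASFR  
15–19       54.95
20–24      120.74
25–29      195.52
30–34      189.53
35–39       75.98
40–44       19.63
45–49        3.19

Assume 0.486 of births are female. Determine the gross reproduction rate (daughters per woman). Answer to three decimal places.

1.603

Proportion female at birth = 0.486.
Sum of ASFRs = 54.95 + 120.74 + 195.52 + 189.53 + 75.98 + 19.63 + 3.19 = 659.54
TFR = 5 × 659.54 / 1000 = 3.2977
GRR = 0.486 × 3.2977 = 1.60268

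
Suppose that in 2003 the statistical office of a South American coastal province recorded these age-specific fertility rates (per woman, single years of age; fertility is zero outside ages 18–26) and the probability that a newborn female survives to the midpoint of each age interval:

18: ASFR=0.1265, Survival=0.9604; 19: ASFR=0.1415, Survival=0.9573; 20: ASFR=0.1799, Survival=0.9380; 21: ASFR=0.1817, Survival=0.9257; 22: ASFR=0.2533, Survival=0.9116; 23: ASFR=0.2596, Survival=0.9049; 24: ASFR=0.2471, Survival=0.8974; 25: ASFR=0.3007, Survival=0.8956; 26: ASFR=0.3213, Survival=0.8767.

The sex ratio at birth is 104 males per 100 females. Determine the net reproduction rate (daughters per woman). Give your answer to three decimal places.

0.898

Proportion female at birth = 100 / (100 + 104) = 0.49020.
Each age group contributes 1 × ASFR × survival:
  18: 1 × 0.1265 × 0.9604 = 0.12149
  19: 1 × 0.1415 × 0.9573 = 0.13546
  20: 1 × 0.1799 × 0.9380 = 0.16875
  21: 1 × 0.1817 × 0.9257 = 0.16820
  22: 1 × 0.2533 × 0.9116 = 0.23091
  23: 1 × 0.2596 × 0.9049 = 0.23491
  24: 1 × 0.2471 × 0.8974 = 0.22175
  25: 1 × 0.3007 × 0.8956 = 0.26931
  26: 1 × 0.3213 × 0.8767 = 0.28168
Sum = 1.83246
NRR = 0.49020 × 1.83246 = 0.89827
NRR < 1, so the cohort does not fully replace itself.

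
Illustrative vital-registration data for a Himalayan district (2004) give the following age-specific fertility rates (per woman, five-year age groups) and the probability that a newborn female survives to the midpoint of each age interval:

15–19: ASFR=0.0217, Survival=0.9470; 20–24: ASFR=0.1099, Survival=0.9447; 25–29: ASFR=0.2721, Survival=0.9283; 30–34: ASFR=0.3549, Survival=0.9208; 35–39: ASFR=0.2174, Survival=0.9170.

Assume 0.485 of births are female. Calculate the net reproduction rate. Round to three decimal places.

2.190

Proportion female at birth = 0.485.
Per-age-group product (5 × ASFR × survival probability):
  15–19: 5 × 0.0217 × 0.9470 = 0.10275
  20–24: 5 × 0.1099 × 0.9447 = 0.51911
  25–29: 5 × 0.2721 × 0.9283 = 1.26295
  30–34: 5 × 0.3549 × 0.9208 = 1.63396
  35–39: 5 × 0.2174 × 0.9170 = 0.99678
Sum = 4.51555
NRR = 0.485 × 4.51555 = 2.19004
NRR > 1, so each generation more than replaces itself.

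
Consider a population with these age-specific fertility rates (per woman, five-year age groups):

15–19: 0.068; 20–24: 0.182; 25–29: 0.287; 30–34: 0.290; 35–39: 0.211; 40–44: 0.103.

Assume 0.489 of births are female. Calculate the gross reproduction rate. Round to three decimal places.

Proportion female at birth = 0.489.
Sum of ASFRs = 0.068 + 0.182 + 0.287 + 0.290 + 0.211 + 0.103 = 1.141
TFR = 5 × 1.141 = 5.705
GRR = 0.489 × 5.705 = 2.78975

2.790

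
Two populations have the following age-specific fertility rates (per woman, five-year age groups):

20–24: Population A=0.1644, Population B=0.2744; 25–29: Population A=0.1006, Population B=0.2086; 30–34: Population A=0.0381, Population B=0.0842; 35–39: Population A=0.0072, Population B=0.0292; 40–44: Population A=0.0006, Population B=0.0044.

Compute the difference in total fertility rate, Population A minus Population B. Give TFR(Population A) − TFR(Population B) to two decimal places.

Population A:
  Sum of ASFRs = 0.1644 + 0.1006 + 0.0381 + 0.0072 + 0.0006 = 0.3109
  TFR = 5 × 0.3109 = 1.5545
Population B:
  Sum of ASFRs = 0.2744 + 0.2086 + 0.0842 + 0.0292 + 0.0044 = 0.6008
  TFR = 5 × 0.6008 = 3.004
Difference = 1.5545 − 3.004 = -1.4495

-1.45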